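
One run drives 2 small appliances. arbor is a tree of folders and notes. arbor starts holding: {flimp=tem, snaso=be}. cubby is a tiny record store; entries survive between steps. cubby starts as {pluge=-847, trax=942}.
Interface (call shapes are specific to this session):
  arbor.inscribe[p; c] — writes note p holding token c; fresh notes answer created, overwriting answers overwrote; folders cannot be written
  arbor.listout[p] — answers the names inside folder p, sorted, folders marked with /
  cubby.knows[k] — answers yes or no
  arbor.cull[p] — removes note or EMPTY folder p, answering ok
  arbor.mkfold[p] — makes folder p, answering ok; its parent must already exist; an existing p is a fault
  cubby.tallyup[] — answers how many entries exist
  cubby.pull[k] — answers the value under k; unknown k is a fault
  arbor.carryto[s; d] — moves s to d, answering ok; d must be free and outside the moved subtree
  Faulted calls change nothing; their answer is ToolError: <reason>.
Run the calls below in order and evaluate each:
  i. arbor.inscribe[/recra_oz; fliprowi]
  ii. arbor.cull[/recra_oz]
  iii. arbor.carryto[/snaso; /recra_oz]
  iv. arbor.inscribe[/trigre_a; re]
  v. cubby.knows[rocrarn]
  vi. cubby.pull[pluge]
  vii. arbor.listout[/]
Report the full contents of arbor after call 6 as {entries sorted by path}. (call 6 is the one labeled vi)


==> inscribe(p=/recra_oz, c=fliprowi)
<== created
==> cull(p=/recra_oz)
<== ok
==> carryto(s=/snaso, d=/recra_oz)
<== ok
==> inscribe(p=/trigre_a, c=re)
<== created
==> knows(k=rocrarn)
<== no
==> pull(k=pluge)
<== -847
==> listout(p=/)
<== [flimp, recra_oz, trigre_a]

Answer: {flimp=tem, recra_oz=be, trigre_a=re}


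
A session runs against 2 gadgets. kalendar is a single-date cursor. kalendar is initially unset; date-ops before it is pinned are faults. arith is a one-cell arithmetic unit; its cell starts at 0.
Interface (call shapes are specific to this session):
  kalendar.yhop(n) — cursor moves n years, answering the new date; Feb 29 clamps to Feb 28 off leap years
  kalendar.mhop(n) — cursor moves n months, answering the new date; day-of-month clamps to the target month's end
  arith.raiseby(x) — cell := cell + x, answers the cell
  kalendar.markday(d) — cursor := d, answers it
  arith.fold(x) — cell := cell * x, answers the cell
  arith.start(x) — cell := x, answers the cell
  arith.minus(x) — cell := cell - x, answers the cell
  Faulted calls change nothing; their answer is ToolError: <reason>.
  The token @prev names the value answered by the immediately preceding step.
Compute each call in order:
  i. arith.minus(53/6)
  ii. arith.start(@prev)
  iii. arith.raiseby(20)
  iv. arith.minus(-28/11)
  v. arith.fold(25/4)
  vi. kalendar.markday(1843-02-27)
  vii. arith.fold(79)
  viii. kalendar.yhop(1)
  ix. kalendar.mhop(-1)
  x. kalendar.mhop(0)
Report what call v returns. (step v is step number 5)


Answer: 22625/264

Derivation:
# arith.minus(x: 53/6) : -53/6
# arith.start(x: @prev) : -53/6
# arith.raiseby(x: 20) : 67/6
# arith.minus(x: -28/11) : 905/66
# arith.fold(x: 25/4) : 22625/264
# kalendar.markday(d: 1843-02-27) : 1843-02-27
# arith.fold(x: 79) : 1787375/264
# kalendar.yhop(n: 1) : 1844-02-27
# kalendar.mhop(n: -1) : 1844-01-27
# kalendar.mhop(n: 0) : 1844-01-27


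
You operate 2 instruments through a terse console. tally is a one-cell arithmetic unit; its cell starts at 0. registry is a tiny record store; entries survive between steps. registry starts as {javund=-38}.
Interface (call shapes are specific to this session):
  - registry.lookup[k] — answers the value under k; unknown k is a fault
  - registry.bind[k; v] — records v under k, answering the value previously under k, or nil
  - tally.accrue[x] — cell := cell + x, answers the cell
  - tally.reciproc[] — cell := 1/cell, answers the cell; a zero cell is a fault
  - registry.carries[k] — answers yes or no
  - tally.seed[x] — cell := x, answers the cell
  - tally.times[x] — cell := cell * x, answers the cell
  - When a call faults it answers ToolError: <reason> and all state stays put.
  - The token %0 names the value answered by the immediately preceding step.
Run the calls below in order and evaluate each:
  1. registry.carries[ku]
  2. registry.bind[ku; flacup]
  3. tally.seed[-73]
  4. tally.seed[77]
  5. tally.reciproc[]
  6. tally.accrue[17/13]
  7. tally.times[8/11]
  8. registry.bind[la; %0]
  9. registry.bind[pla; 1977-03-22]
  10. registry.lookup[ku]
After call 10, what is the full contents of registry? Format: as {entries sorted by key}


Step: registry.carries[k='ku']
Result: no
Step: registry.bind[k='ku'; v='flacup']
Result: nil
Step: tally.seed[x='-73']
Result: -73
Step: tally.seed[x='77']
Result: 77
Step: tally.reciproc[]
Result: 1/77
Step: tally.accrue[x='17/13']
Result: 1322/1001
Step: tally.times[x='8/11']
Result: 10576/11011
Step: registry.bind[k='la'; v='%0']
Result: nil
Step: registry.bind[k='pla'; v='1977-03-22']
Result: nil
Step: registry.lookup[k='ku']
Result: flacup

Answer: {javund=-38, ku=flacup, la=10576/11011, pla=1977-03-22}


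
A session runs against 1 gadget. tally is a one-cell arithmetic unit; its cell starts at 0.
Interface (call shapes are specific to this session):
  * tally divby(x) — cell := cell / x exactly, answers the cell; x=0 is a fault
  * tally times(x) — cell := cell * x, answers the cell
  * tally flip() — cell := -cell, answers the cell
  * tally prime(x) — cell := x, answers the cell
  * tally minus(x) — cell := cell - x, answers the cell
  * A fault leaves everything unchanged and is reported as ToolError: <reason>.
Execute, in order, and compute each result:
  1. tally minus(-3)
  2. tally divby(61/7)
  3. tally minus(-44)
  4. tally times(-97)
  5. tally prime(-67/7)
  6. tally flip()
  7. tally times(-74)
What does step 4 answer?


I use tally minus passing x='-3', and get 3.
I call tally divby passing x='61/7', and get 21/61.
Using tally minus passing x='-44': 2705/61.
Now I run tally times passing x='-97', — result: -262385/61.
Using tally prime passing x='-67/7', giving -67/7.
I use tally flip, giving 67/7.
Invoking tally times passing x='-74', giving -4958/7.

Answer: -262385/61


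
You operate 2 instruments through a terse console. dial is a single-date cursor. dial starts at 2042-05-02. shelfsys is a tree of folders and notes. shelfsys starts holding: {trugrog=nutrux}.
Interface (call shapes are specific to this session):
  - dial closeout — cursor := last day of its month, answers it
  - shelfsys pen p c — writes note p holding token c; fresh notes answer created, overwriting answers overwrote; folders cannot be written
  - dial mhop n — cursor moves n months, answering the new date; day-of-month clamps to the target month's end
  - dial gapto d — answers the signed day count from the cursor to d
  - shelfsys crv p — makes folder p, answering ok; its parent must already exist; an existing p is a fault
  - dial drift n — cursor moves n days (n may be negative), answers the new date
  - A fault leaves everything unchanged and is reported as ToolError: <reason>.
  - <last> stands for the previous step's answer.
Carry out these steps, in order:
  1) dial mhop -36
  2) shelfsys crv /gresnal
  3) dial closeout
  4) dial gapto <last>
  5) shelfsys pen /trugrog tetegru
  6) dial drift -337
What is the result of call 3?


Answer: 2039-05-31

Derivation:
>> dial mhop(-36)
<< 2039-05-02
>> shelfsys crv(/gresnal)
<< ok
>> dial closeout()
<< 2039-05-31
>> dial gapto(<last>)
<< 0
>> shelfsys pen(/trugrog, tetegru)
<< overwrote
>> dial drift(-337)
<< 2038-06-28


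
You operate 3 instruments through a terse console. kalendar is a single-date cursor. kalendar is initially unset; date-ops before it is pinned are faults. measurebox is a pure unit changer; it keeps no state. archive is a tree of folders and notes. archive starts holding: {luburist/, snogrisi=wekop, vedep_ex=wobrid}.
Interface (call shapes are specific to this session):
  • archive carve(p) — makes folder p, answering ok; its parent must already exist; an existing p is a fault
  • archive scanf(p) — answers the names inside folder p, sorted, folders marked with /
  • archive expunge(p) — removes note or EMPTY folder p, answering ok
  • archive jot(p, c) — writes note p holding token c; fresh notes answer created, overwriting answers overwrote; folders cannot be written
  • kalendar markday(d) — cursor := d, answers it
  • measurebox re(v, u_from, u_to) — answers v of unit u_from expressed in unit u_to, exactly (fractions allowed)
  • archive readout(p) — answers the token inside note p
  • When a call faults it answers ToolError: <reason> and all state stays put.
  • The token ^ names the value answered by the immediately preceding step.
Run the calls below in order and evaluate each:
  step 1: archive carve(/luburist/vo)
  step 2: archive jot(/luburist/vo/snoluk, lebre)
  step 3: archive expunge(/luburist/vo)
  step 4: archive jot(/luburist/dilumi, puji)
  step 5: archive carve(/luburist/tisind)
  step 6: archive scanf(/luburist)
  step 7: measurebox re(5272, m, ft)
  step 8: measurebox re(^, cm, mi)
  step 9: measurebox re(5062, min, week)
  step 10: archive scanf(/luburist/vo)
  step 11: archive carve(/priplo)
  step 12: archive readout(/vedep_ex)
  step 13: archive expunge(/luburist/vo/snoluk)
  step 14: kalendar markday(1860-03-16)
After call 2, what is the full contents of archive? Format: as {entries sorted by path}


Answer: {luburist/, luburist/vo/, luburist/vo/snoluk=lebre, snogrisi=wekop, vedep_ex=wobrid}

Derivation:
% archive carve p='/luburist/vo'
[out] ok
% archive jot p='/luburist/vo/snoluk' c='lebre'
[out] created
% archive expunge p='/luburist/vo'
[out] ToolError: not empty
% archive jot p='/luburist/dilumi' c='puji'
[out] created
% archive carve p='/luburist/tisind'
[out] ok
% archive scanf p='/luburist'
[out] [dilumi, tisind/, vo/]
% measurebox re v='5272' u_from='m' u_to='ft'
[out] 6590000/381
% measurebox re v='^' u_from='cm' u_to='mi'
[out] 2059375/19161252
% measurebox re v='5062' u_from='min' u_to='week'
[out] 2531/5040
% archive scanf p='/luburist/vo'
[out] [snoluk]
% archive carve p='/priplo'
[out] ok
% archive readout p='/vedep_ex'
[out] wobrid
% archive expunge p='/luburist/vo/snoluk'
[out] ok
% kalendar markday d='1860-03-16'
[out] 1860-03-16


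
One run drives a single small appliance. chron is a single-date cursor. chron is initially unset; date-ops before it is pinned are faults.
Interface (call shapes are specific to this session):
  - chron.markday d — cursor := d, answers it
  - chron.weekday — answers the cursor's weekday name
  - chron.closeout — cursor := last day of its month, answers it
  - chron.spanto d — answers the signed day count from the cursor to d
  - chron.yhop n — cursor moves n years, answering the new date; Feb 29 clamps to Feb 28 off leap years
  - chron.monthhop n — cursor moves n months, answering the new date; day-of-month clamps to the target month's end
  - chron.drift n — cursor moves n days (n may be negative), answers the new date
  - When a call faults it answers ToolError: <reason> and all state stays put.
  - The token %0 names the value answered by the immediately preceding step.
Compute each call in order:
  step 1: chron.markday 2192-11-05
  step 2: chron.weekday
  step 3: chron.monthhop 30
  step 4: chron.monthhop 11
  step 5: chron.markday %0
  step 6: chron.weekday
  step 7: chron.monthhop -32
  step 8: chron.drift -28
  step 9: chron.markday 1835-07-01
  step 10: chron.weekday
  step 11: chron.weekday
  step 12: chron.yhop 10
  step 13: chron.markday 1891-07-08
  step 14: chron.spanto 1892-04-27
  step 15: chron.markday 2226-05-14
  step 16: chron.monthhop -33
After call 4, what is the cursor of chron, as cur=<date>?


>>> chron.markday d→2192-11-05
  2192-11-05
>>> chron.weekday
  Monday
>>> chron.monthhop n→30
  2195-05-05
>>> chron.monthhop n→11
  2196-04-05
>>> chron.markday d→%0
  2196-04-05
>>> chron.weekday
  Tuesday
>>> chron.monthhop n→-32
  2193-08-05
>>> chron.drift n→-28
  2193-07-08
>>> chron.markday d→1835-07-01
  1835-07-01
>>> chron.weekday
  Wednesday
>>> chron.weekday
  Wednesday
>>> chron.yhop n→10
  1845-07-01
>>> chron.markday d→1891-07-08
  1891-07-08
>>> chron.spanto d→1892-04-27
  294
>>> chron.markday d→2226-05-14
  2226-05-14
>>> chron.monthhop n→-33
  2223-08-14

Answer: cur=2196-04-05


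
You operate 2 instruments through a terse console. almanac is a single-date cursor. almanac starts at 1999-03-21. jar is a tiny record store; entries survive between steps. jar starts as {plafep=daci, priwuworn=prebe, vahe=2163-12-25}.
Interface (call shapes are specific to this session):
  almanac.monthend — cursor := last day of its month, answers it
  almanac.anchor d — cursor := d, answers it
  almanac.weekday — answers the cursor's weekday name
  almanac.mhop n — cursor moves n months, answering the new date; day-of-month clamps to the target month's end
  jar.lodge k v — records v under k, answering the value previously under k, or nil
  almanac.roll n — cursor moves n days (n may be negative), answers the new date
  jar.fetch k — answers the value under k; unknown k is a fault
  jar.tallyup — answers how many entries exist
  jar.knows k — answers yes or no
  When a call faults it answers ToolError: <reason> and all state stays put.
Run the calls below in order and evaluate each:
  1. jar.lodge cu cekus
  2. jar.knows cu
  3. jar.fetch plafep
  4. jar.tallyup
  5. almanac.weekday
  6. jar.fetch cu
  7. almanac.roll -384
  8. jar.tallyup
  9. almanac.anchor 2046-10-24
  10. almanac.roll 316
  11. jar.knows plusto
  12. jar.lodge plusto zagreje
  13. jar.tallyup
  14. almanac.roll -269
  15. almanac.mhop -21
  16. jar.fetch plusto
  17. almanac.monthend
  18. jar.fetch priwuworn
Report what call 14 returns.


% lodge k='cu' v='cekus'
= nil
% knows k='cu'
= yes
% fetch k='plafep'
= daci
% tallyup
= 4
% weekday
= Sunday
% fetch k='cu'
= cekus
% roll n='-384'
= 1998-03-02
% tallyup
= 4
% anchor d='2046-10-24'
= 2046-10-24
% roll n='316'
= 2047-09-05
% knows k='plusto'
= no
% lodge k='plusto' v='zagreje'
= nil
% tallyup
= 5
% roll n='-269'
= 2046-12-10
% mhop n='-21'
= 2045-03-10
% fetch k='plusto'
= zagreje
% monthend
= 2045-03-31
% fetch k='priwuworn'
= prebe

Answer: 2046-12-10


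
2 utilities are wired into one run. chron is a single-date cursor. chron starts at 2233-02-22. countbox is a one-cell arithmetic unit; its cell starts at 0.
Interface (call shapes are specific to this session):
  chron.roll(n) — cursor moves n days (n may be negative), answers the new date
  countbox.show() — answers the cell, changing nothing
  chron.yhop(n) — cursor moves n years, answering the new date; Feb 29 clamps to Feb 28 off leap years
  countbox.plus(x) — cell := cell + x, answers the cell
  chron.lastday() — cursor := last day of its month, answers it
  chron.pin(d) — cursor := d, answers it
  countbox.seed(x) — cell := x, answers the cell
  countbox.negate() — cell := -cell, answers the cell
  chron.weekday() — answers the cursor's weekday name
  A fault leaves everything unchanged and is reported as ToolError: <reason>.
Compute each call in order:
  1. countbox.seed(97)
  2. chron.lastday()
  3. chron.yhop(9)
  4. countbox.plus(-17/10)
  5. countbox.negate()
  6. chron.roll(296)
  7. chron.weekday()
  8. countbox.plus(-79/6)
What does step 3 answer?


Step: seed[x: 97]
Result: 97
Step: lastday[]
Result: 2233-02-28
Step: yhop[n: 9]
Result: 2242-02-28
Step: plus[x: -17/10]
Result: 953/10
Step: negate[]
Result: -953/10
Step: roll[n: 296]
Result: 2242-12-21
Step: weekday[]
Result: Wednesday
Step: plus[x: -79/6]
Result: -1627/15

Answer: 2242-02-28


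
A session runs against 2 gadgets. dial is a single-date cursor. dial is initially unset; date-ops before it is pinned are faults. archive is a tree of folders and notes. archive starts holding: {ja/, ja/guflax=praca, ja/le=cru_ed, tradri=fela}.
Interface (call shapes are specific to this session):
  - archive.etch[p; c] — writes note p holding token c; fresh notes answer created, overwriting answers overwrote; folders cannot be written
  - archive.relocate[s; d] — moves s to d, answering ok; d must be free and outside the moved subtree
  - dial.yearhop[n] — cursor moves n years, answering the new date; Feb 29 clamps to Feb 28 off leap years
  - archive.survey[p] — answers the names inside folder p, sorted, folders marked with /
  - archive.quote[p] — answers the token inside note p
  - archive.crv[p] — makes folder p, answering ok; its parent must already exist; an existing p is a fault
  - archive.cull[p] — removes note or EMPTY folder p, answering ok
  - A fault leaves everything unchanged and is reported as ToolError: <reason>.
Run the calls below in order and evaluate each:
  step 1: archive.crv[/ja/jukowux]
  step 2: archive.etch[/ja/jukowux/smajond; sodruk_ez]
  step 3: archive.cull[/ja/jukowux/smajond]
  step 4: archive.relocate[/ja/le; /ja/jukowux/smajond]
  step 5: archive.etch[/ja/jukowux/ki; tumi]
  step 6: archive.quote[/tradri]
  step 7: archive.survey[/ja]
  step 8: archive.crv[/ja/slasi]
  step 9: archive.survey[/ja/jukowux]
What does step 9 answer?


Answer: [ki, smajond]

Derivation:
CALL crv[p: /ja/jukowux]
RET  ok
CALL etch[p: /ja/jukowux/smajond; c: sodruk_ez]
RET  created
CALL cull[p: /ja/jukowux/smajond]
RET  ok
CALL relocate[s: /ja/le; d: /ja/jukowux/smajond]
RET  ok
CALL etch[p: /ja/jukowux/ki; c: tumi]
RET  created
CALL quote[p: /tradri]
RET  fela
CALL survey[p: /ja]
RET  [guflax, jukowux/]
CALL crv[p: /ja/slasi]
RET  ok
CALL survey[p: /ja/jukowux]
RET  [ki, smajond]


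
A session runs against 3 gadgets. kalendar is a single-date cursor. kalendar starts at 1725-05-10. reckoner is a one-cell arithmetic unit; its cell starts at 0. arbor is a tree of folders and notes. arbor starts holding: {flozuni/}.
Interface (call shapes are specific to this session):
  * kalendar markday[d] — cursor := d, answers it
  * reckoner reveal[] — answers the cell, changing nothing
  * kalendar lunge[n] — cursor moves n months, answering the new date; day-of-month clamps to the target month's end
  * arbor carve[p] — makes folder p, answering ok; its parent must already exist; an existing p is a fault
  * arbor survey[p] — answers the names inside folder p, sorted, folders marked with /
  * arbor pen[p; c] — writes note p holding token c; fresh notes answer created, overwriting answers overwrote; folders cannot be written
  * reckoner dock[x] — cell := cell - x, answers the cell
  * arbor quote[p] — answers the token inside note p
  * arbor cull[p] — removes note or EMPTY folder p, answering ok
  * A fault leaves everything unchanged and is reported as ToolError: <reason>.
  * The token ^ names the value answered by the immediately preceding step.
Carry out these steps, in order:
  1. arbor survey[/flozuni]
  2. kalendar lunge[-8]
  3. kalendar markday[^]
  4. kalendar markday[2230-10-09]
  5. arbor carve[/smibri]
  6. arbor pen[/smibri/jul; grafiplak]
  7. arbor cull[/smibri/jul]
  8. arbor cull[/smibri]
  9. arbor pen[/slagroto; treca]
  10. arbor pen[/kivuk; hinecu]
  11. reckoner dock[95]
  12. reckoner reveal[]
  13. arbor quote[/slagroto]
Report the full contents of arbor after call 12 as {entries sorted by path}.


Using arbor survey(/flozuni), giving [].
Using kalendar lunge(-8), → 1724-09-10.
Calling kalendar markday(^), giving 1724-09-10.
Calling kalendar markday(2230-10-09), → 2230-10-09.
I invoke arbor carve(/smibri), which returns ok.
Next I call arbor pen(/smibri/jul, grafiplak), — result: created.
I try arbor cull(/smibri/jul), giving ok.
Invoking arbor cull(/smibri), which returns ok.
I use arbor pen(/slagroto, treca), and observe created.
Next I call arbor pen(/kivuk, hinecu), which returns created.
I call reckoner dock(95), yielding -95.
Now I run reckoner reveal, → -95.
I try arbor quote(/slagroto): treca.

Answer: {flozuni/, kivuk=hinecu, slagroto=treca}


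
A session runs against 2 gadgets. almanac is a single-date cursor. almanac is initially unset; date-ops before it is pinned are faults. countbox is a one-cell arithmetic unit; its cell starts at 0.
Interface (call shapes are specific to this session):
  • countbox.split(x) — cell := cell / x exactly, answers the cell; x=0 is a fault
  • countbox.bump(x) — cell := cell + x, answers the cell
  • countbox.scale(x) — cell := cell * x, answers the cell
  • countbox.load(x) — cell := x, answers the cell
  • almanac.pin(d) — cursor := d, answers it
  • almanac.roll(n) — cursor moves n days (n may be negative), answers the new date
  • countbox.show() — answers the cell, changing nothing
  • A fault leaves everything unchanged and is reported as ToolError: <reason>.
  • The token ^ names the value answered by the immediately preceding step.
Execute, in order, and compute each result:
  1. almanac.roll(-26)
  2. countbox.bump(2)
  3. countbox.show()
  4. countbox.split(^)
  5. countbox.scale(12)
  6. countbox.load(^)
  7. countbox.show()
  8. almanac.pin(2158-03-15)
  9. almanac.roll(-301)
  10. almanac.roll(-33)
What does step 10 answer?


Answer: 2157-04-15

Derivation:
→ almanac.roll(-26)
← ToolError: no date set
→ countbox.bump(2)
← 2
→ countbox.show()
← 2
→ countbox.split(^)
← 1
→ countbox.scale(12)
← 12
→ countbox.load(^)
← 12
→ countbox.show()
← 12
→ almanac.pin(2158-03-15)
← 2158-03-15
→ almanac.roll(-301)
← 2157-05-18
→ almanac.roll(-33)
← 2157-04-15


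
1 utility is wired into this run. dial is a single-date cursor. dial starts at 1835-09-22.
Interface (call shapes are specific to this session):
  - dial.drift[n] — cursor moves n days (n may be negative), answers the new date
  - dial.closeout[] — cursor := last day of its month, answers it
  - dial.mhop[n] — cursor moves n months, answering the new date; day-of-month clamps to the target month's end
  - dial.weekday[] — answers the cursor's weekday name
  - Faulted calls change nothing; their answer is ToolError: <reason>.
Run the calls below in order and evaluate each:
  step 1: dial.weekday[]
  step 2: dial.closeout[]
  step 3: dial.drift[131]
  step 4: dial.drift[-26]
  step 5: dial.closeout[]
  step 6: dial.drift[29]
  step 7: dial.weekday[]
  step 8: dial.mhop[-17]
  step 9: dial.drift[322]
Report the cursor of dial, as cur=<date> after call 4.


[in] dial.weekday
:: Tuesday
[in] dial.closeout
:: 1835-09-30
[in] dial.drift n=131
:: 1836-02-08
[in] dial.drift n=-26
:: 1836-01-13
[in] dial.closeout
:: 1836-01-31
[in] dial.drift n=29
:: 1836-02-29
[in] dial.weekday
:: Monday
[in] dial.mhop n=-17
:: 1834-09-29
[in] dial.drift n=322
:: 1835-08-17

Answer: cur=1836-01-13


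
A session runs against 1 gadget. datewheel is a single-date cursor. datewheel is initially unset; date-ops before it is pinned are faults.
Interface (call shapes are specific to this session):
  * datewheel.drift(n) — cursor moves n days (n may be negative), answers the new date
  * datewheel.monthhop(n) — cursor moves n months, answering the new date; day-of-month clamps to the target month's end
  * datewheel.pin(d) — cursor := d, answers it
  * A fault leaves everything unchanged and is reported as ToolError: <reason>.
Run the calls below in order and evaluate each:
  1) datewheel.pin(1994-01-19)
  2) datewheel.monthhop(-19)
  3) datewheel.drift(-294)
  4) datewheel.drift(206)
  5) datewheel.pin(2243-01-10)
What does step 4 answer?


Then pin passing d=1994-01-19, which returns 1994-01-19.
I call monthhop passing n=-19, giving 1992-06-19.
Now I run drift passing n=-294, and see 1991-08-30.
Using drift passing n=206, and observe 1992-03-23.
Now I run pin passing d=2243-01-10, and get 2243-01-10.

Answer: 1992-03-23


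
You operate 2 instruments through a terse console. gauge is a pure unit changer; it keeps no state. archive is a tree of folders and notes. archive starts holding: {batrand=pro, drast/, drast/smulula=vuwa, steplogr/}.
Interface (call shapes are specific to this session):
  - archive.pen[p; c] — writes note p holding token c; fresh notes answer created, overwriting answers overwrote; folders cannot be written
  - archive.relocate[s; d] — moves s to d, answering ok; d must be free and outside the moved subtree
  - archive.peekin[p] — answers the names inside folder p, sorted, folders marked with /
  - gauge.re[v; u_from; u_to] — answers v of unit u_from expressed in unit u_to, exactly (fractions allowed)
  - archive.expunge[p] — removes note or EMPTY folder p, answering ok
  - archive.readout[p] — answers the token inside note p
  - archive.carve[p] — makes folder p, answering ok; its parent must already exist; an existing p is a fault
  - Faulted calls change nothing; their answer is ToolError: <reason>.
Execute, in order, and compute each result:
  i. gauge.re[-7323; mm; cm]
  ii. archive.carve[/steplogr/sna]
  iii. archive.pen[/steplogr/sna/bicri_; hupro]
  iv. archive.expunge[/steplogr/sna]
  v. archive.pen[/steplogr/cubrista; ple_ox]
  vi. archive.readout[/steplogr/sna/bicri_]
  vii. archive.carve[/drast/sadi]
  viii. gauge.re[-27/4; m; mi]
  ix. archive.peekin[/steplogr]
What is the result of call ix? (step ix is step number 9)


Answer: [cubrista, sna/]

Derivation:
Step: gauge.re[v=-7323; u_from=mm; u_to=cm]
Result: -7323/10
Step: archive.carve[p=/steplogr/sna]
Result: ok
Step: archive.pen[p=/steplogr/sna/bicri_; c=hupro]
Result: created
Step: archive.expunge[p=/steplogr/sna]
Result: ToolError: not empty
Step: archive.pen[p=/steplogr/cubrista; c=ple_ox]
Result: created
Step: archive.readout[p=/steplogr/sna/bicri_]
Result: hupro
Step: archive.carve[p=/drast/sadi]
Result: ok
Step: gauge.re[v=-27/4; u_from=m; u_to=mi]
Result: -375/89408
Step: archive.peekin[p=/steplogr]
Result: [cubrista, sna/]


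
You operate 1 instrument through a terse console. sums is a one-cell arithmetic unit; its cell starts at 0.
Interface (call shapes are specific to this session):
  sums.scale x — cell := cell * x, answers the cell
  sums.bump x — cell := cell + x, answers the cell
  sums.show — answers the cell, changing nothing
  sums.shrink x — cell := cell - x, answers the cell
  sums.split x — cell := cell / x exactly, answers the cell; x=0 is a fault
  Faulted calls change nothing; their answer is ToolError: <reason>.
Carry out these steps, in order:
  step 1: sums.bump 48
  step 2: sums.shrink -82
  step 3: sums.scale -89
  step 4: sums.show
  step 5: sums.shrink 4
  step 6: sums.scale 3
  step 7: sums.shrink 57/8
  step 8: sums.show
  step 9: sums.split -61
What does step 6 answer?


→ bump(x=48)
← 48
→ shrink(x=-82)
← 130
→ scale(x=-89)
← -11570
→ show()
← -11570
→ shrink(x=4)
← -11574
→ scale(x=3)
← -34722
→ shrink(x=57/8)
← -277833/8
→ show()
← -277833/8
→ split(x=-61)
← 277833/488

Answer: -34722


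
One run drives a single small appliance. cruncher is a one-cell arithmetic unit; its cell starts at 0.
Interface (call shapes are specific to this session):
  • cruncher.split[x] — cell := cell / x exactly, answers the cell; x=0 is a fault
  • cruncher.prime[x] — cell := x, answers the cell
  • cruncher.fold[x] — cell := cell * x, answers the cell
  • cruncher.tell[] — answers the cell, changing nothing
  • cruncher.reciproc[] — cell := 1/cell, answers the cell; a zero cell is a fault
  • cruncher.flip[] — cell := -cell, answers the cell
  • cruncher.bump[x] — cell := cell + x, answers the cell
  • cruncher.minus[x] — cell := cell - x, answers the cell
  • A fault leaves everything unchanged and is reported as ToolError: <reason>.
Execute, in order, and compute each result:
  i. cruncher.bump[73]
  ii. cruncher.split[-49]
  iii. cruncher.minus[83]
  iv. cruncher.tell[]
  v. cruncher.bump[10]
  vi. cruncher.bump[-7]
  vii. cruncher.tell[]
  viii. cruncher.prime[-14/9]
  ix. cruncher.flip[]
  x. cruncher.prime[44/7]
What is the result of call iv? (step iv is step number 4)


Answer: -4140/49

Derivation:
$ cruncher.bump x=73
= 73
$ cruncher.split x=-49
= -73/49
$ cruncher.minus x=83
= -4140/49
$ cruncher.tell
= -4140/49
$ cruncher.bump x=10
= -3650/49
$ cruncher.bump x=-7
= -3993/49
$ cruncher.tell
= -3993/49
$ cruncher.prime x=-14/9
= -14/9
$ cruncher.flip
= 14/9
$ cruncher.prime x=44/7
= 44/7


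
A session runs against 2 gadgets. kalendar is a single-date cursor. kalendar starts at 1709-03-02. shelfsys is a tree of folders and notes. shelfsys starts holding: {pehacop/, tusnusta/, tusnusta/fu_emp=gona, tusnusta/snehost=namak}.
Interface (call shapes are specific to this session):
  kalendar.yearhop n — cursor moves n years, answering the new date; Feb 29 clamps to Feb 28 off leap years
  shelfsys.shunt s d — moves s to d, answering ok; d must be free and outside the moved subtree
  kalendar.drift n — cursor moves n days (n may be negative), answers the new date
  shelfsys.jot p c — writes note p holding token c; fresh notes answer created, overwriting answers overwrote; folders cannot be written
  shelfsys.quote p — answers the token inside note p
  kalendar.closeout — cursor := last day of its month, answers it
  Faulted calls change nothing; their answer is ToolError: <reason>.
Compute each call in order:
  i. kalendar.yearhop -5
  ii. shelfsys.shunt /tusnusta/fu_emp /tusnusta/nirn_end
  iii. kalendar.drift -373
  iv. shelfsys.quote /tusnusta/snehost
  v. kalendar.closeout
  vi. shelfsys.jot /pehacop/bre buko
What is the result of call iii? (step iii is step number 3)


Do: kalendar.yearhop[n='-5']
See: 1704-03-02
Do: shelfsys.shunt[s='/tusnusta/fu_emp'; d='/tusnusta/nirn_end']
See: ok
Do: kalendar.drift[n='-373']
See: 1703-02-23
Do: shelfsys.quote[p='/tusnusta/snehost']
See: namak
Do: kalendar.closeout[]
See: 1703-02-28
Do: shelfsys.jot[p='/pehacop/bre'; c='buko']
See: created

Answer: 1703-02-23


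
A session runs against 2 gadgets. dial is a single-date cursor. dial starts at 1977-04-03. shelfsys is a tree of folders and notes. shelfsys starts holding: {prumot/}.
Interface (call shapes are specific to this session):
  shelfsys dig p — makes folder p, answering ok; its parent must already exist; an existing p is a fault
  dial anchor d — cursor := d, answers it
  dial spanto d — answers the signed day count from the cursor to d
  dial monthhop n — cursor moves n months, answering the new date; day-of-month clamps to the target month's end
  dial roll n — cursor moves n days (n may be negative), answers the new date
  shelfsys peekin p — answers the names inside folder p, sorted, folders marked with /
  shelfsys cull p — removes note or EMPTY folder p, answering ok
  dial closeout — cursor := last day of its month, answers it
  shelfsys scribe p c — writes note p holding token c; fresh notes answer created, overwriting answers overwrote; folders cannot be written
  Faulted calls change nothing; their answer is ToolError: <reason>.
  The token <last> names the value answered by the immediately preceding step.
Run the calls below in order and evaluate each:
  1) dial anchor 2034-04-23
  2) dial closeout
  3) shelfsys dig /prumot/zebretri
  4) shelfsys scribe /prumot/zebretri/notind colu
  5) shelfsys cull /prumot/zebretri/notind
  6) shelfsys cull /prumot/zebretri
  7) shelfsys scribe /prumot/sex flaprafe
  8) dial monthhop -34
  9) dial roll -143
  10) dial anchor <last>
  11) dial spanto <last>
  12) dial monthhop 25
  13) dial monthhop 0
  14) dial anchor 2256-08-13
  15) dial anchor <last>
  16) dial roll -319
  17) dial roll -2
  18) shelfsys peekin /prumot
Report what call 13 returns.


Answer: 2033-03-07

Derivation:
// dial anchor(d→2034-04-23) => 2034-04-23
// dial closeout() => 2034-04-30
// shelfsys dig(p→/prumot/zebretri) => ok
// shelfsys scribe(p→/prumot/zebretri/notind, c→colu) => created
// shelfsys cull(p→/prumot/zebretri/notind) => ok
// shelfsys cull(p→/prumot/zebretri) => ok
// shelfsys scribe(p→/prumot/sex, c→flaprafe) => created
// dial monthhop(n→-34) => 2031-06-30
// dial roll(n→-143) => 2031-02-07
// dial anchor(d→<last>) => 2031-02-07
// dial spanto(d→<last>) => 0
// dial monthhop(n→25) => 2033-03-07
// dial monthhop(n→0) => 2033-03-07
// dial anchor(d→2256-08-13) => 2256-08-13
// dial anchor(d→<last>) => 2256-08-13
// dial roll(n→-319) => 2255-09-29
// dial roll(n→-2) => 2255-09-27
// shelfsys peekin(p→/prumot) => [sex]


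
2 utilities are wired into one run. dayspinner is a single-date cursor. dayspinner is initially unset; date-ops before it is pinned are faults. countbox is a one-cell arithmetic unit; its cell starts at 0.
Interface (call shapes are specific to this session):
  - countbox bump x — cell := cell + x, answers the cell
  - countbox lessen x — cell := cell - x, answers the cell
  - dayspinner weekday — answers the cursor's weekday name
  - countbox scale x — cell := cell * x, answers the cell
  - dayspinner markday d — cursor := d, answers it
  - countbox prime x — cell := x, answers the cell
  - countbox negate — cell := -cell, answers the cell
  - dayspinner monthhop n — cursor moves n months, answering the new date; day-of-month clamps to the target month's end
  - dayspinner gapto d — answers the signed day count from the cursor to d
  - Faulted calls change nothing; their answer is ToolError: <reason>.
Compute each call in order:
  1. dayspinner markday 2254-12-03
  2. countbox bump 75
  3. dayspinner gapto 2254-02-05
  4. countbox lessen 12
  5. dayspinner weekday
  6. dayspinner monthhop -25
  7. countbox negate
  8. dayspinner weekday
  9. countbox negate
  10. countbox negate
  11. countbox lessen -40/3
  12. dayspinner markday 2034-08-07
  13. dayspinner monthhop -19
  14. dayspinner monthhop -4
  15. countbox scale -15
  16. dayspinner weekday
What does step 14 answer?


~$ dayspinner markday 2254-12-03
:: 2254-12-03
~$ countbox bump 75
:: 75
~$ dayspinner gapto 2254-02-05
:: -301
~$ countbox lessen 12
:: 63
~$ dayspinner weekday
:: Sunday
~$ dayspinner monthhop -25
:: 2252-11-03
~$ countbox negate
:: -63
~$ dayspinner weekday
:: Wednesday
~$ countbox negate
:: 63
~$ countbox negate
:: -63
~$ countbox lessen -40/3
:: -149/3
~$ dayspinner markday 2034-08-07
:: 2034-08-07
~$ dayspinner monthhop -19
:: 2033-01-07
~$ dayspinner monthhop -4
:: 2032-09-07
~$ countbox scale -15
:: 745
~$ dayspinner weekday
:: Tuesday

Answer: 2032-09-07


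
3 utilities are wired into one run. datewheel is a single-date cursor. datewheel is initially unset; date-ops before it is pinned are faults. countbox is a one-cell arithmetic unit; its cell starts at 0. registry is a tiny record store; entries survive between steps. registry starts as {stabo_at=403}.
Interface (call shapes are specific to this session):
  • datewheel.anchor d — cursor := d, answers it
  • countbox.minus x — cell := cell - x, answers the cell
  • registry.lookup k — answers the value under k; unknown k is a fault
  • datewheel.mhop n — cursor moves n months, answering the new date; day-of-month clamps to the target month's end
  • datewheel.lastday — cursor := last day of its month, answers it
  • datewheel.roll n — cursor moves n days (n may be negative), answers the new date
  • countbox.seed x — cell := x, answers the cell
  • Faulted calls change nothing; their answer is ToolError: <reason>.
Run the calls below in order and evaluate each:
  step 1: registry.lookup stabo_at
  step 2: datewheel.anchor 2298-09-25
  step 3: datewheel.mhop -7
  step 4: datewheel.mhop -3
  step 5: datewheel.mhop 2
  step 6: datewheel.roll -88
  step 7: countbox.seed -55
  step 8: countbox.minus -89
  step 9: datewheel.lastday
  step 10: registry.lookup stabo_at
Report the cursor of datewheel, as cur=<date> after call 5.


Answer: cur=2298-01-25

Derivation:
→ lookup(k='stabo_at')
← 403
→ anchor(d='2298-09-25')
← 2298-09-25
→ mhop(n='-7')
← 2298-02-25
→ mhop(n='-3')
← 2297-11-25
→ mhop(n='2')
← 2298-01-25
→ roll(n='-88')
← 2297-10-29
→ seed(x='-55')
← -55
→ minus(x='-89')
← 34
→ lastday()
← 2297-10-31
→ lookup(k='stabo_at')
← 403


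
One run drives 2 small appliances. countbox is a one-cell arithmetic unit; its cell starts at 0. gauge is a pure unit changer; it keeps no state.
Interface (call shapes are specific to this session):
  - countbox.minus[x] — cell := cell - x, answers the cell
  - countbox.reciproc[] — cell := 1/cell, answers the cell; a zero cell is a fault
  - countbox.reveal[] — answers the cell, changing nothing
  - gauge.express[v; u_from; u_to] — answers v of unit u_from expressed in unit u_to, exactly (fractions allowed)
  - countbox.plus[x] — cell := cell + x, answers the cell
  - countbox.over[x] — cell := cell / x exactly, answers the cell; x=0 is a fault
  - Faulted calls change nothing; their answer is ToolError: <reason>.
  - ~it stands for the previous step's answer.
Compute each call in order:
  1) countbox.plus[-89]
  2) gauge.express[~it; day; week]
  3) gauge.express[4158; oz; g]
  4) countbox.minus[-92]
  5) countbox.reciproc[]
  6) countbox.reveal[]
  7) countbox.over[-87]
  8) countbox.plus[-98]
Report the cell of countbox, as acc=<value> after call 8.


Act: countbox.plus[x=-89]
Obs: -89
Act: gauge.express[v=~it; u_from=day; u_to=week]
Obs: -89/7
Act: gauge.express[v=4158; u_from=oz; u_to=g]
Obs: 94301853723/800000
Act: countbox.minus[x=-92]
Obs: 3
Act: countbox.reciproc[]
Obs: 1/3
Act: countbox.reveal[]
Obs: 1/3
Act: countbox.over[x=-87]
Obs: -1/261
Act: countbox.plus[x=-98]
Obs: -25579/261

Answer: acc=-25579/261


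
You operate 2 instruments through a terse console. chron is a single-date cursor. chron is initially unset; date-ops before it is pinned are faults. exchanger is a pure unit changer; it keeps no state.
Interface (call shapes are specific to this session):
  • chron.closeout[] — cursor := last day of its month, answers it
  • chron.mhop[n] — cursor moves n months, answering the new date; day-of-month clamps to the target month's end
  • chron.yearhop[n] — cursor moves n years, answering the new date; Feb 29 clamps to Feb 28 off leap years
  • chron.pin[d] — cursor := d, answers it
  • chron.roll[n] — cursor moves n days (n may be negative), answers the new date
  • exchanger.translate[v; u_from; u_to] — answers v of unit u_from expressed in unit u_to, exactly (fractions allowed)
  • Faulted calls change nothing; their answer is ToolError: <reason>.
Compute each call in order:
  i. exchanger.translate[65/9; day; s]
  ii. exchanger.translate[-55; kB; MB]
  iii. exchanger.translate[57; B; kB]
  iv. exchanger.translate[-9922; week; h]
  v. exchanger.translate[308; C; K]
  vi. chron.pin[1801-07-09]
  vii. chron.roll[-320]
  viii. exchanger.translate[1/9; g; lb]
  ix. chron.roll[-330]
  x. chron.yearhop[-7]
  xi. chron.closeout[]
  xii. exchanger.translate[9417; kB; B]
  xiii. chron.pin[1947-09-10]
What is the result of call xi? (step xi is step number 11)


·→ translate(v=65/9, u_from=day, u_to=s)
·← 624000
·→ translate(v=-55, u_from=kB, u_to=MB)
·← -11/200
·→ translate(v=57, u_from=B, u_to=kB)
·← 57/1000
·→ translate(v=-9922, u_from=week, u_to=h)
·← -1666896
·→ translate(v=308, u_from=C, u_to=K)
·← 11623/20
·→ pin(d=1801-07-09)
·← 1801-07-09
·→ roll(n=-320)
·← 1800-08-23
·→ translate(v=1/9, u_from=g, u_to=lb)
·← 100000/408233133
·→ roll(n=-330)
·← 1799-09-27
·→ yearhop(n=-7)
·← 1792-09-27
·→ closeout()
·← 1792-09-30
·→ translate(v=9417, u_from=kB, u_to=B)
·← 9417000
·→ pin(d=1947-09-10)
·← 1947-09-10

Answer: 1792-09-30


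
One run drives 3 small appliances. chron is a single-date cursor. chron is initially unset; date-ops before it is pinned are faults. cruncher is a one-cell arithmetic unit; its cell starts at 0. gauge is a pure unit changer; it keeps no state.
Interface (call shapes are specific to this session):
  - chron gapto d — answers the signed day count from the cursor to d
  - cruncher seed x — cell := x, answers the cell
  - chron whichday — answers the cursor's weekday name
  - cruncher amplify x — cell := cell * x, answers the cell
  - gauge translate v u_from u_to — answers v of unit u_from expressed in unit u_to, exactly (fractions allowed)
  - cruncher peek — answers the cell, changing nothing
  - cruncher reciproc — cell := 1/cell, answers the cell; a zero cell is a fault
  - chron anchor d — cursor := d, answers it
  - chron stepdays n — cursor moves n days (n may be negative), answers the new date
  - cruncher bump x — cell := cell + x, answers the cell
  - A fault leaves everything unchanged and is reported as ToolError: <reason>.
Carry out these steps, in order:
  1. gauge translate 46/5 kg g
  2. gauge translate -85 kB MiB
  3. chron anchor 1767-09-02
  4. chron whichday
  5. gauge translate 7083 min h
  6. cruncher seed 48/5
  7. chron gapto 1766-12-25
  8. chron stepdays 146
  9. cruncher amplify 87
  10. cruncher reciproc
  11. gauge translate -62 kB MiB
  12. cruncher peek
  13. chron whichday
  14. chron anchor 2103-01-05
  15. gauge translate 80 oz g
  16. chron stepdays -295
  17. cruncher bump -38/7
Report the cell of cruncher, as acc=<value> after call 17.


Step: gauge translate[v: 46/5; u_from: kg; u_to: g]
Result: 9200
Step: gauge translate[v: -85; u_from: kB; u_to: MiB]
Result: -10625/131072
Step: chron anchor[d: 1767-09-02]
Result: 1767-09-02
Step: chron whichday[]
Result: Wednesday
Step: gauge translate[v: 7083; u_from: min; u_to: h]
Result: 2361/20
Step: cruncher seed[x: 48/5]
Result: 48/5
Step: chron gapto[d: 1766-12-25]
Result: -251
Step: chron stepdays[n: 146]
Result: 1768-01-26
Step: cruncher amplify[x: 87]
Result: 4176/5
Step: cruncher reciproc[]
Result: 5/4176
Step: gauge translate[v: -62; u_from: kB; u_to: MiB]
Result: -3875/65536
Step: cruncher peek[]
Result: 5/4176
Step: chron whichday[]
Result: Tuesday
Step: chron anchor[d: 2103-01-05]
Result: 2103-01-05
Step: gauge translate[v: 80; u_from: oz; u_to: g]
Result: 45359237/20000
Step: chron stepdays[n: -295]
Result: 2102-03-16
Step: cruncher bump[x: -38/7]
Result: -158653/29232

Answer: acc=-158653/29232
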